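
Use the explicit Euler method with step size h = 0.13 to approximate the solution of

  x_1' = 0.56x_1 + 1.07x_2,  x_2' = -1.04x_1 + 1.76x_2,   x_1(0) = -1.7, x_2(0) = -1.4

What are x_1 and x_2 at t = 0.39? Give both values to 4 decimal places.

-2.7623, -1.5944

Euler on (x_1,x_2): x_1_{n+1} = x_1_n + h·x_1', x_2_{n+1} = x_2_n + h·x_2'.
0.000000: (-1.700000, -1.400000); f=(-2.450000, -0.696000) → (-2.018500, -1.490480)
0.130000: (-2.018500, -1.490480); f=(-2.725174, -0.524005) → (-2.372773, -1.558601)
0.260000: (-2.372773, -1.558601); f=(-2.996455, -0.275454) → (-2.762312, -1.594410)
(x_1(0.39), x_2(0.39)) ≈ (-2.7623, -1.5944)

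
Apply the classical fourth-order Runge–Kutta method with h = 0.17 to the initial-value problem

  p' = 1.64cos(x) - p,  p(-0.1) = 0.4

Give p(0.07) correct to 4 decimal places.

0.5935

RK4: k1 = f(x_n, p_n); k2 = f(x_n + h/2, p_n + (h/2)·k1); k3 = f(x_n + h/2, p_n + (h/2)·k2); k4 = f(x_n + h, p_n + h·k3); p_{n+1} = p_n + (h/6)·(k1 + 2k2 + 2k3 + k4).
x=-0.100000, p=0.400000:
  k1 = f(-0.100000, 0.400000) = 1.231807
  k2 = f(-0.015000, 0.504704) = 1.135112
  k3 = f(-0.015000, 0.496485) = 1.143331
  k4 = f(0.070000, 0.594366) = 1.041617
  p ← 0.400000 + (0.17/6)·(k1 + 2k2 + 2k3 + k4) = 0.593525
p(0.07) ≈ 0.5935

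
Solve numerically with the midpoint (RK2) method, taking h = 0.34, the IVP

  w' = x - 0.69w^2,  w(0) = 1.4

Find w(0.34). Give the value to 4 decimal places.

1.1366

Midpoint: k1 = f(x_n, w_n); k2 = f(x_n + h/2, w_n + (h/2)·k1); w_{n+1} = w_n + h·k2.
x=0.000000, w=1.400000:
  k1 = f(0.000000, 1.400000) = -1.352400
  k2 = f(0.170000, 1.170092) = -0.774690
  w ← 1.400000 + 0.34·(-0.774690) = 1.136606
w(0.34) ≈ 1.1366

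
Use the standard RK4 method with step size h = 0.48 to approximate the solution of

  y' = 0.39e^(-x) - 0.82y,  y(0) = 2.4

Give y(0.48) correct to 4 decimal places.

1.7402

RK4: k1 = f(x_n, y_n); k2 = f(x_n + h/2, y_n + (h/2)·k1); k3 = f(x_n + h/2, y_n + (h/2)·k2); k4 = f(x_n + h, y_n + h·k3); y_{n+1} = y_n + (h/6)·(k1 + 2k2 + 2k3 + k4).
x=0.000000, y=2.400000:
  k1 = f(0.000000, 2.400000) = -1.578000
  k2 = f(0.240000, 2.021280) = -1.350665
  k3 = f(0.240000, 2.075840) = -1.395404
  k4 = f(0.480000, 1.730206) = -1.177443
  y ← 2.400000 + (0.48/6)·(k1 + 2k2 + 2k3 + k4) = 1.740193
y(0.48) ≈ 1.7402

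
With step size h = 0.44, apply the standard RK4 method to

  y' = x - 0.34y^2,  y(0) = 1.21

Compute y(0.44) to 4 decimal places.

1.1116

RK4: k1 = f(x_n, y_n); k2 = f(x_n + h/2, y_n + (h/2)·k1); k3 = f(x_n + h/2, y_n + (h/2)·k2); k4 = f(x_n + h, y_n + h·k3); y_{n+1} = y_n + (h/6)·(k1 + 2k2 + 2k3 + k4).
x=0.000000, y=1.210000:
  k1 = f(0.000000, 1.210000) = -0.497794
  k2 = f(0.220000, 1.100485) = -0.191763
  k3 = f(0.220000, 1.167812) = -0.243687
  k4 = f(0.440000, 1.102778) = 0.026520
  y ← 1.210000 + (0.44/6)·(k1 + 2k2 + 2k3 + k4) = 1.111574
y(0.44) ≈ 1.1116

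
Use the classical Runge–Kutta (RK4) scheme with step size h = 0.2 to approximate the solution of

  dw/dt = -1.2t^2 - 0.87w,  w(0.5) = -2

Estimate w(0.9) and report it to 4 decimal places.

-1.6228

RK4: k1 = f(t_n, w_n); k2 = f(t_n + h/2, w_n + (h/2)·k1); k3 = f(t_n + h/2, w_n + (h/2)·k2); k4 = f(t_n + h, w_n + h·k3); w_{n+1} = w_n + (h/6)·(k1 + 2k2 + 2k3 + k4).
t=0.500000, w=-2.000000:
  k1 = f(0.500000, -2.000000) = 1.440000
  k2 = f(0.600000, -1.856000) = 1.182720
  k3 = f(0.600000, -1.881728) = 1.205103
  k4 = f(0.700000, -1.758979) = 0.942312
  w ← -2.000000 + (0.2/6)·(k1 + 2k2 + 2k3 + k4) = -1.761401
t=0.700000, w=-1.761401:
  k1 = f(0.700000, -1.761401) = 0.944419
  k2 = f(0.800000, -1.666959) = 0.682255
  k3 = f(0.800000, -1.693176) = 0.705063
  k4 = f(0.900000, -1.620389) = 0.437738
  w ← -1.761401 + (0.2/6)·(k1 + 2k2 + 2k3 + k4) = -1.622842
w(0.9) ≈ -1.6228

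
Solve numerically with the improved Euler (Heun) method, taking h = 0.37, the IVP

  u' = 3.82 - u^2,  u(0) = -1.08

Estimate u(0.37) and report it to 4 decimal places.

Heun: k1 = f(x_n, u_n); k2 = f(x_n + h, u_n + h·k1); u_{n+1} = u_n + (h/2)·(k1 + k2).
x=0.000000, u=-1.080000:
  k1 = f(0.000000, -1.080000) = 2.653600
  k2 = f(0.370000, -0.098168) = 3.810363
  u ← -1.080000 + (0.37/2)·(2.653600 + 3.810363) = 0.115833
u(0.37) ≈ 0.1158

0.1158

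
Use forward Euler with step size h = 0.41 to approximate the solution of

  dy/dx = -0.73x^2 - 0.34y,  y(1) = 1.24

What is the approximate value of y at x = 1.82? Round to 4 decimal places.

0.0658

Euler: y_{n+1} = y_n + h·f(x_n, y_n).
x=1.000000, y=1.240000: f=-1.151600 → y ← 1.240000 + 0.41·(-1.151600) = 0.767844
x=1.410000, y=0.767844: f=-1.712380 → y ← 0.767844 + 0.41·(-1.712380) = 0.065768
y(1.82) ≈ 0.0658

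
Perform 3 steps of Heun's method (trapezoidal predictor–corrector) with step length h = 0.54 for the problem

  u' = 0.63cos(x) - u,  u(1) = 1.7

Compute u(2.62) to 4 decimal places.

Heun: k1 = f(x_n, u_n); k2 = f(x_n + h, u_n + h·k1); u_{n+1} = u_n + (h/2)·(k1 + k2).
x=1.000000, u=1.700000:
  k1 = f(1.000000, 1.700000) = -1.359610
  k2 = f(1.540000, 0.965811) = -0.946412
  u ← 1.700000 + (0.54/2)·(-1.359610 + (-0.946412)) = 1.077374
x=1.540000, u=1.077374:
  k1 = f(1.540000, 1.077374) = -1.057976
  k2 = f(2.080000, 0.506067) = -0.813181
  u ← 1.077374 + (0.54/2)·(-1.057976 + (-0.813181)) = 0.572162
x=2.080000, u=0.572162:
  k1 = f(2.080000, 0.572162) = -0.879276
  k2 = f(2.620000, 0.097353) = -0.643580
  u ← 0.572162 + (0.54/2)·(-0.879276 + (-0.643580)) = 0.160991
u(2.62) ≈ 0.1610

0.1610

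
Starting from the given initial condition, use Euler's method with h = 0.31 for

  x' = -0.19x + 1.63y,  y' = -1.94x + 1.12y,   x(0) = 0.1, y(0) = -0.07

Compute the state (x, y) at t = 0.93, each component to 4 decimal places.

Euler on (x,y): x_{n+1} = x_n + h·x', y_{n+1} = y_n + h·y'.
0.000000: (0.100000, -0.070000); f=(-0.133100, -0.272400) → (0.058739, -0.154444)
0.310000: (0.058739, -0.154444); f=(-0.262904, -0.286931) → (-0.022761, -0.243393)
0.620000: (-0.022761, -0.243393); f=(-0.392405, -0.228443) → (-0.144407, -0.314210)
(x(0.93), y(0.93)) ≈ (-0.1444, -0.3142)

-0.1444, -0.3142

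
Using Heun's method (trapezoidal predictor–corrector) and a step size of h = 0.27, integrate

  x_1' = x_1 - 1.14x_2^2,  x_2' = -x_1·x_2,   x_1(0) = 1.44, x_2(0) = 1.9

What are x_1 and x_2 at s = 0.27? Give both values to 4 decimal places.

Heun on (x_1,x_2): k1 = f(s_n, state_n); k2 = f(s_n + h, state_n + h·k1); state_{n+1} = state_n + (h/2)·(k1 + k2).
0.000000: (1.440000, 1.900000)
  k1 = (-2.675400, -2.736000)
  predictor → (0.717642, 1.161280)
  k2 = (-0.819729, -0.833383)
  → (0.968158, 1.418133)
(x_1(0.27), x_2(0.27)) ≈ (0.9682, 1.4181)

0.9682, 1.4181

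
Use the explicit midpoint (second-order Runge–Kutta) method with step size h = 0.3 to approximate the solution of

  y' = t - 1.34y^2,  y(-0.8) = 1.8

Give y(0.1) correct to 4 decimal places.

Midpoint: k1 = f(t_n, y_n); k2 = f(t_n + h/2, y_n + (h/2)·k1); y_{n+1} = y_n + h·k2.
t=-0.800000, y=1.800000:
  k1 = f(-0.800000, 1.800000) = -5.141600
  k2 = f(-0.650000, 1.028760) = -2.068185
  y ← 1.800000 + 0.3·(-2.068185) = 1.179544
t=-0.500000, y=1.179544:
  k1 = f(-0.500000, 1.179544) = -2.364376
  k2 = f(-0.350000, 0.824888) = -1.261790
  y ← 1.179544 + 0.3·(-1.261790) = 0.801007
t=-0.200000, y=0.801007:
  k1 = f(-0.200000, 0.801007) = -1.059761
  k2 = f(-0.050000, 0.642043) = -0.602374
  y ← 0.801007 + 0.3·(-0.602374) = 0.620295
y(0.1) ≈ 0.6203

0.6203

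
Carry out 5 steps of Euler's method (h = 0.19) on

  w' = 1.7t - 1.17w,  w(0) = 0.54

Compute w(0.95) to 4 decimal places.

Euler: w_{n+1} = w_n + h·f(t_n, w_n).
t=0.000000, w=0.540000: f=-0.631800 → w ← 0.540000 + 0.19·(-0.631800) = 0.419958
t=0.190000, w=0.419958: f=-0.168351 → w ← 0.419958 + 0.19·(-0.168351) = 0.387971
t=0.380000, w=0.387971: f=0.192074 → w ← 0.387971 + 0.19·0.192074 = 0.424465
t=0.570000, w=0.424465: f=0.472376 → w ← 0.424465 + 0.19·0.472376 = 0.514217
t=0.760000, w=0.514217: f=0.690366 → w ← 0.514217 + 0.19·0.690366 = 0.645386
w(0.95) ≈ 0.6454

0.6454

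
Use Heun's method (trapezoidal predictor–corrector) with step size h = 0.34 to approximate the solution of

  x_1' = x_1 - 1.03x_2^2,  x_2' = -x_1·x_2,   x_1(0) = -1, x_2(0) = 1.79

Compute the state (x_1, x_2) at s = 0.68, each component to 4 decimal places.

-13.8907, 13.0518

Heun on (x_1,x_2): k1 = f(s_n, state_n); k2 = f(s_n + h, state_n + h·k1); state_{n+1} = state_n + (h/2)·(k1 + k2).
0.000000: (-1.000000, 1.790000)
  k1 = (-4.300223, 1.790000)
  predictor → (-2.462076, 2.398600)
  k2 = (-8.387956, 5.905535)
  → (-3.156990, 3.098241)
0.340000: (-3.156990, 3.098241)
  k1 = (-13.044060, 9.781117)
  predictor → (-7.591971, 6.423821)
  k2 = (-50.095409, 48.769461)
  → (-13.890700, 13.051839)
(x_1(0.68), x_2(0.68)) ≈ (-13.8907, 13.0518)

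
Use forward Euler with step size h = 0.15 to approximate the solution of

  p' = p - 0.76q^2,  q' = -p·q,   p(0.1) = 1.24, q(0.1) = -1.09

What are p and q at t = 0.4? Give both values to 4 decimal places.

1.3944, -0.7155

Euler on (p,q): p_{n+1} = p_n + h·p', q_{n+1} = q_n + h·q'.
0.100000: (1.240000, -1.090000); f=(0.337044, 1.351600) → (1.290557, -0.887260)
0.250000: (1.290557, -0.887260); f=(0.692262, 1.145059) → (1.394396, -0.715501)
(p(0.4), q(0.4)) ≈ (1.3944, -0.7155)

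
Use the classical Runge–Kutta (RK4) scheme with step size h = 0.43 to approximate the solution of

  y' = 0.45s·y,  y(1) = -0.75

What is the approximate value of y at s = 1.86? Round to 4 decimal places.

-1.3043

RK4: k1 = f(s_n, y_n); k2 = f(s_n + h/2, y_n + (h/2)·k1); k3 = f(s_n + h/2, y_n + (h/2)·k2); k4 = f(s_n + h, y_n + h·k3); y_{n+1} = y_n + (h/6)·(k1 + 2k2 + 2k3 + k4).
s=1.000000, y=-0.750000:
  k1 = f(1.000000, -0.750000) = -0.337500
  k2 = f(1.215000, -0.822562) = -0.449736
  k3 = f(1.215000, -0.846693) = -0.462930
  k4 = f(1.430000, -0.949060) = -0.610720
  y ← -0.750000 + (0.43/6)·(k1 + 2k2 + 2k3 + k4) = -0.948771
s=1.430000, y=-0.948771:
  k1 = f(1.430000, -0.948771) = -0.610534
  k2 = f(1.645000, -1.080036) = -0.799497
  k3 = f(1.645000, -1.120663) = -0.829571
  k4 = f(1.860000, -1.305487) = -1.092692
  y ← -0.948771 + (0.43/6)·(k1 + 2k2 + 2k3 + k4) = -1.304335
y(1.86) ≈ -1.3043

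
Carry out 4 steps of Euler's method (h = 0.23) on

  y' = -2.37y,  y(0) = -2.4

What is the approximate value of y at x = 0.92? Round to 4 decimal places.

Euler: y_{n+1} = y_n + h·f(x_n, y_n).
x=0.000000, y=-2.400000: f=5.688000 → y ← -2.400000 + 0.23·5.688000 = -1.091760
x=0.230000, y=-1.091760: f=2.587471 → y ← -1.091760 + 0.23·2.587471 = -0.496642
x=0.460000, y=-0.496642: f=1.177041 → y ← -0.496642 + 0.23·1.177041 = -0.225922
x=0.690000, y=-0.225922: f=0.535436 → y ← -0.225922 + 0.23·0.535436 = -0.102772
y(0.92) ≈ -0.1028

-0.1028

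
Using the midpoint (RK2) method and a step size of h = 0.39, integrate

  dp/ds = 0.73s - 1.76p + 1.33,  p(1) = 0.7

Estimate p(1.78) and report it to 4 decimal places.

Midpoint: k1 = f(s_n, p_n); k2 = f(s_n + h/2, p_n + (h/2)·k1); p_{n+1} = p_n + h·k2.
s=1.000000, p=0.700000:
  k1 = f(1.000000, 0.700000) = 0.828000
  k2 = f(1.195000, 0.861460) = 0.686180
  p ← 0.700000 + 0.39·0.686180 = 0.967610
s=1.390000, p=0.967610:
  k1 = f(1.390000, 0.967610) = 0.641706
  k2 = f(1.585000, 1.092743) = 0.563822
  p ← 0.967610 + 0.39·0.563822 = 1.187501
p(1.78) ≈ 1.1875

1.1875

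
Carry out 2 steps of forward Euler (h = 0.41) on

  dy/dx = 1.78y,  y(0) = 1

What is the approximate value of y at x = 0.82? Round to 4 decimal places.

Euler: y_{n+1} = y_n + h·f(x_n, y_n).
x=0.000000, y=1.000000: f=1.780000 → y ← 1.000000 + 0.41·1.780000 = 1.729800
x=0.410000, y=1.729800: f=3.079044 → y ← 1.729800 + 0.41·3.079044 = 2.992208
y(0.82) ≈ 2.9922

2.9922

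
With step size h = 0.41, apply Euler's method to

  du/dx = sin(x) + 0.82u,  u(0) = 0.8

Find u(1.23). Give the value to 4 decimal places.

2.4267

Euler: u_{n+1} = u_n + h·f(x_n, u_n).
x=0.000000, u=0.800000: f=0.656000 → u ← 0.800000 + 0.41·0.656000 = 1.068960
x=0.410000, u=1.068960: f=1.275157 → u ← 1.068960 + 0.41·1.275157 = 1.591774
x=0.820000, u=1.591774: f=2.036401 → u ← 1.591774 + 0.41·2.036401 = 2.426698
u(1.23) ≈ 2.4267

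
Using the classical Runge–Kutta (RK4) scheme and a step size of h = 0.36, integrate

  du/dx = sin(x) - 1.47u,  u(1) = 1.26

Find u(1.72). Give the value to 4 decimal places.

RK4: k1 = f(x_n, u_n); k2 = f(x_n + h/2, u_n + (h/2)·k1); k3 = f(x_n + h/2, u_n + (h/2)·k2); k4 = f(x_n + h, u_n + h·k3); u_{n+1} = u_n + (h/6)·(k1 + 2k2 + 2k3 + k4).
x=1.000000, u=1.260000:
  k1 = f(1.000000, 1.260000) = -1.010729
  k2 = f(1.180000, 1.078069) = -0.660155
  k3 = f(1.180000, 1.141172) = -0.752917
  k4 = f(1.360000, 0.988950) = -0.475892
  u ← 1.260000 + (0.36/6)·(k1 + 2k2 + 2k3 + k4) = 1.001234
x=1.360000, u=1.001234:
  k1 = f(1.360000, 1.001234) = -0.493950
  k2 = f(1.540000, 0.912323) = -0.341589
  k3 = f(1.540000, 0.939748) = -0.381904
  k4 = f(1.720000, 0.863749) = -0.280821
  u ← 1.001234 + (0.36/6)·(k1 + 2k2 + 2k3 + k4) = 0.867929
u(1.72) ≈ 0.8679

0.8679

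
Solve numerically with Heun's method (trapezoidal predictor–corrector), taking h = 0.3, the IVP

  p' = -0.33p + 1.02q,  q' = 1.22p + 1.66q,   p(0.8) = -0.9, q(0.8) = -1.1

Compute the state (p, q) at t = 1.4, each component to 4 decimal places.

-2.0436, -4.3176

Heun on (p,q): k1 = f(t_n, state_n); k2 = f(t_n + h, state_n + h·k1); state_{n+1} = state_n + (h/2)·(k1 + k2).
0.800000: (-0.900000, -1.100000)
  k1 = (-0.825000, -2.924000)
  predictor → (-1.147500, -1.977200)
  k2 = (-1.638069, -4.682102)
  → (-1.269460, -2.240915)
1.100000: (-1.269460, -2.240915)
  k1 = (-1.866812, -5.268661)
  predictor → (-1.829504, -3.821514)
  k2 = (-3.294208, -8.575707)
  → (-2.043613, -4.317571)
(p(1.4), q(1.4)) ≈ (-2.0436, -4.3176)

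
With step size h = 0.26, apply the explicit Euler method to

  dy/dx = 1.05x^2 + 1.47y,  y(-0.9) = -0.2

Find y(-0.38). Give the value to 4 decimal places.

0.0354

Euler: y_{n+1} = y_n + h·f(x_n, y_n).
x=-0.900000, y=-0.200000: f=0.556500 → y ← -0.200000 + 0.26·0.556500 = -0.055310
x=-0.640000, y=-0.055310: f=0.348774 → y ← -0.055310 + 0.26·0.348774 = 0.035371
y(-0.38) ≈ 0.0354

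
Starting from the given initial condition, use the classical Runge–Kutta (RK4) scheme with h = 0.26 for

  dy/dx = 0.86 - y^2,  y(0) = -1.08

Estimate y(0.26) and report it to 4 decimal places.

RK4: k1 = f(x_n, y_n); k2 = f(x_n + h/2, y_n + (h/2)·k1); k3 = f(x_n + h/2, y_n + (h/2)·k2); k4 = f(x_n + h, y_n + h·k3); y_{n+1} = y_n + (h/6)·(k1 + 2k2 + 2k3 + k4).
x=0.000000, y=-1.080000:
  k1 = f(0.000000, -1.080000) = -0.306400
  k2 = f(0.130000, -1.119832) = -0.394024
  k3 = f(0.130000, -1.131223) = -0.419666
  k4 = f(0.260000, -1.189113) = -0.553990
  y ← -1.080000 + (0.26/6)·(k1 + 2k2 + 2k3 + k4) = -1.187803
y(0.26) ≈ -1.1878

-1.1878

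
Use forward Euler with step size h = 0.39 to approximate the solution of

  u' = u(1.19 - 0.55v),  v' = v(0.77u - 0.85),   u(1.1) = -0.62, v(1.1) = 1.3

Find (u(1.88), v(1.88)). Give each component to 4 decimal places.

Euler on (u,v): u_{n+1} = u_n + h·u', v_{n+1} = v_n + h·v'.
1.100000: (-0.620000, 1.300000); f=(-0.294500, -1.725620) → (-0.734855, 0.627008)
1.490000: (-0.734855, 0.627008); f=(-0.621059, -0.887742) → (-0.977068, 0.280789)
(u(1.88), v(1.88)) ≈ (-0.9771, 0.2808)

-0.9771, 0.2808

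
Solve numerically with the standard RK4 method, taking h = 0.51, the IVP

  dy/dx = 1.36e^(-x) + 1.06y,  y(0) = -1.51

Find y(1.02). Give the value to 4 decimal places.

RK4: k1 = f(x_n, y_n); k2 = f(x_n + h/2, y_n + (h/2)·k1); k3 = f(x_n + h/2, y_n + (h/2)·k2); k4 = f(x_n + h, y_n + h·k3); y_{n+1} = y_n + (h/6)·(k1 + 2k2 + 2k3 + k4).
x=0.000000, y=-1.510000:
  k1 = f(0.000000, -1.510000) = -0.240600
  k2 = f(0.255000, -1.571353) = -0.611748
  k3 = f(0.255000, -1.665996) = -0.712069
  k4 = f(0.510000, -1.873155) = -1.168871
  y ← -1.510000 + (0.51/6)·(k1 + 2k2 + 2k3 + k4) = -1.854854
x=0.510000, y=-1.854854:
  k1 = f(0.510000, -1.854854) = -1.149471
  k2 = f(0.765000, -2.147969) = -1.643993
  k3 = f(0.765000, -2.274072) = -1.777662
  k4 = f(1.020000, -2.761462) = -2.436740
  y ← -1.854854 + (0.51/6)·(k1 + 2k2 + 2k3 + k4) = -2.741363
y(1.02) ≈ -2.7414

-2.7414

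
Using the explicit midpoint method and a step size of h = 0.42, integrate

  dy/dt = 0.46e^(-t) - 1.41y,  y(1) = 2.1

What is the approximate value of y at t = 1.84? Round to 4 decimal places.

Midpoint: k1 = f(t_n, y_n); k2 = f(t_n + h/2, y_n + (h/2)·k1); y_{n+1} = y_n + h·k2.
t=1.000000, y=2.100000:
  k1 = f(1.000000, 2.100000) = -2.791775
  k2 = f(1.210000, 1.513727) = -1.997185
  y ← 2.100000 + 0.42·(-1.997185) = 1.261182
t=1.420000, y=1.261182:
  k1 = f(1.420000, 1.261182) = -1.667079
  k2 = f(1.630000, 0.911096) = -1.194518
  y ← 1.261182 + 0.42·(-1.194518) = 0.759485
y(1.84) ≈ 0.7595

0.7595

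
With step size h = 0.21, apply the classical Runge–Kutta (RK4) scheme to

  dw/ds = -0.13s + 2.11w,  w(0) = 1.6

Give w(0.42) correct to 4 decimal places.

RK4: k1 = f(s_n, w_n); k2 = f(s_n + h/2, w_n + (h/2)·k1); k3 = f(s_n + h/2, w_n + (h/2)·k2); k4 = f(s_n + h, w_n + h·k3); w_{n+1} = w_n + (h/6)·(k1 + 2k2 + 2k3 + k4).
s=0.000000, w=1.600000:
  k1 = f(0.000000, 1.600000) = 3.376000
  k2 = f(0.105000, 1.954480) = 4.110303
  k3 = f(0.105000, 2.031582) = 4.272988
  k4 = f(0.210000, 2.497327) = 5.242061
  w ← 1.600000 + (0.21/6)·(k1 + 2k2 + 2k3 + k4) = 2.488462
s=0.210000, w=2.488462:
  k1 = f(0.210000, 2.488462) = 5.223356
  k2 = f(0.315000, 3.036915) = 6.366940
  k3 = f(0.315000, 3.156991) = 6.620301
  k4 = f(0.420000, 3.878726) = 8.129511
  w ← 2.488462 + (0.21/6)·(k1 + 2k2 + 2k3 + k4) = 3.864920
w(0.42) ≈ 3.8649

3.8649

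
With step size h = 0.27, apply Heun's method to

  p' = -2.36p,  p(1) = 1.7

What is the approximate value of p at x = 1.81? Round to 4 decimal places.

0.3079

Heun: k1 = f(x_n, p_n); k2 = f(x_n + h, p_n + h·k1); p_{n+1} = p_n + (h/2)·(k1 + k2).
x=1.000000, p=1.700000:
  k1 = f(1.000000, 1.700000) = -4.012000
  k2 = f(1.270000, 0.616760) = -1.455554
  p ← 1.700000 + (0.27/2)·(-4.012000 + (-1.455554)) = 0.961880
x=1.270000, p=0.961880:
  k1 = f(1.270000, 0.961880) = -2.270037
  k2 = f(1.540000, 0.348970) = -0.823570
  p ← 0.961880 + (0.27/2)·(-2.270037 + (-0.823570)) = 0.544243
x=1.540000, p=0.544243:
  k1 = f(1.540000, 0.544243) = -1.284414
  k2 = f(1.810000, 0.197451) = -0.465985
  p ← 0.544243 + (0.27/2)·(-1.284414 + (-0.465985)) = 0.307939
p(1.81) ≈ 0.3079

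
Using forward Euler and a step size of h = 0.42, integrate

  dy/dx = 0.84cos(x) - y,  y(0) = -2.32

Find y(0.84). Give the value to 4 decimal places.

Euler: y_{n+1} = y_n + h·f(x_n, y_n).
x=0.000000, y=-2.320000: f=3.160000 → y ← -2.320000 + 0.42·3.160000 = -0.992800
x=0.420000, y=-0.992800: f=1.759795 → y ← -0.992800 + 0.42·1.759795 = -0.253686
y(0.84) ≈ -0.2537

-0.2537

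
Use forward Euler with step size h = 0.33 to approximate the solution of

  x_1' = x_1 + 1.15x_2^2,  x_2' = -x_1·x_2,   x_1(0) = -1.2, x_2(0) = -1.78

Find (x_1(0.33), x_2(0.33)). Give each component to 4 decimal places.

-0.3936, -2.4849

Euler on (x_1,x_2): x_1_{n+1} = x_1_n + h·x_1', x_2_{n+1} = x_2_n + h·x_2'.
0.000000: (-1.200000, -1.780000); f=(2.443660, -2.136000) → (-0.393592, -2.484880)
(x_1(0.33), x_2(0.33)) ≈ (-0.3936, -2.4849)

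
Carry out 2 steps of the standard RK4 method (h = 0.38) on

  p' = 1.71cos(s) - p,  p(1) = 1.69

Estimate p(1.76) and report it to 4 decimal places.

0.9167

RK4: k1 = f(s_n, p_n); k2 = f(s_n + h/2, p_n + (h/2)·k1); k3 = f(s_n + h/2, p_n + (h/2)·k2); k4 = f(s_n + h, p_n + h·k3); p_{n+1} = p_n + (h/6)·(k1 + 2k2 + 2k3 + k4).
s=1.000000, p=1.690000:
  k1 = f(1.000000, 1.690000) = -0.766083
  k2 = f(1.190000, 1.544444) = -0.908906
  k3 = f(1.190000, 1.517308) = -0.881770
  k4 = f(1.380000, 1.354928) = -1.030642
  p ← 1.690000 + (0.38/6)·(k1 + 2k2 + 2k3 + k4) = 1.349389
s=1.380000, p=1.349389:
  k1 = f(1.380000, 1.349389) = -1.025103
  k2 = f(1.570000, 1.154619) = -1.153257
  k3 = f(1.570000, 1.130270) = -1.128908
  k4 = f(1.760000, 0.920404) = -1.242015
  p ← 1.349389 + (0.38/6)·(k1 + 2k2 + 2k3 + k4) = 0.916730
p(1.76) ≈ 0.9167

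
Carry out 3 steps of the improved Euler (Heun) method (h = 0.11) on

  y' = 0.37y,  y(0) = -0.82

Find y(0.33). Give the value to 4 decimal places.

Heun: k1 = f(t_n, y_n); k2 = f(t_n + h, y_n + h·k1); y_{n+1} = y_n + (h/2)·(k1 + k2).
t=0.000000, y=-0.820000:
  k1 = f(0.000000, -0.820000) = -0.303400
  k2 = f(0.110000, -0.853374) = -0.315748
  y ← -0.820000 + (0.11/2)·(-0.303400 + (-0.315748)) = -0.854053
t=0.110000, y=-0.854053:
  k1 = f(0.110000, -0.854053) = -0.316000
  k2 = f(0.220000, -0.888813) = -0.328861
  y ← -0.854053 + (0.11/2)·(-0.316000 + (-0.328861)) = -0.889520
t=0.220000, y=-0.889520:
  k1 = f(0.220000, -0.889520) = -0.329123
  k2 = f(0.330000, -0.925724) = -0.342518
  y ← -0.889520 + (0.11/2)·(-0.329123 + (-0.342518)) = -0.926461
y(0.33) ≈ -0.9265

-0.9265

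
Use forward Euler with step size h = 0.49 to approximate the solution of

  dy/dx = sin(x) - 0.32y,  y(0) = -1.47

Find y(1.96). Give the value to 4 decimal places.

0.2515

Euler: y_{n+1} = y_n + h·f(x_n, y_n).
x=0.000000, y=-1.470000: f=0.470400 → y ← -1.470000 + 0.49·0.470400 = -1.239504
x=0.490000, y=-1.239504: f=0.867267 → y ← -1.239504 + 0.49·0.867267 = -0.814543
x=0.980000, y=-0.814543: f=1.091151 → y ← -0.814543 + 0.49·1.091151 = -0.279879
x=1.470000, y=-0.279879: f=1.084486 → y ← -0.279879 + 0.49·1.084486 = 0.251519
y(1.96) ≈ 0.2515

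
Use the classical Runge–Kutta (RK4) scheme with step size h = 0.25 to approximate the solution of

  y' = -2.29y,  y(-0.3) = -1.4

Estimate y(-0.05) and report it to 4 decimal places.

RK4: k1 = f(t_n, y_n); k2 = f(t_n + h/2, y_n + (h/2)·k1); k3 = f(t_n + h/2, y_n + (h/2)·k2); k4 = f(t_n + h, y_n + h·k3); y_{n+1} = y_n + (h/6)·(k1 + 2k2 + 2k3 + k4).
t=-0.300000, y=-1.400000:
  k1 = f(-0.300000, -1.400000) = 3.206000
  k2 = f(-0.175000, -0.999250) = 2.288282
  k3 = f(-0.175000, -1.113965) = 2.550979
  k4 = f(-0.050000, -0.762255) = 1.745564
  y ← -1.400000 + (0.25/6)·(k1 + 2k2 + 2k3 + k4) = -0.790413
y(-0.05) ≈ -0.7904

-0.7904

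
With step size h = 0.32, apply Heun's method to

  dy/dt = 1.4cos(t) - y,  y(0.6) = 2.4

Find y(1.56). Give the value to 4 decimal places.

1.2506

Heun: k1 = f(t_n, y_n); k2 = f(t_n + h, y_n + h·k1); y_{n+1} = y_n + (h/2)·(k1 + k2).
t=0.600000, y=2.400000:
  k1 = f(0.600000, 2.400000) = -1.244530
  k2 = f(0.920000, 2.001750) = -1.153602
  y ← 2.400000 + (0.32/2)·(-1.244530 + (-1.153602)) = 2.016299
t=0.920000, y=2.016299:
  k1 = f(0.920000, 2.016299) = -1.168151
  k2 = f(1.240000, 1.642491) = -1.187776
  y ← 2.016299 + (0.32/2)·(-1.168151 + (-1.187776)) = 1.639351
t=1.240000, y=1.639351:
  k1 = f(1.240000, 1.639351) = -1.184636
  k2 = f(1.560000, 1.260267) = -1.245153
  y ← 1.639351 + (0.32/2)·(-1.184636 + (-1.245153)) = 1.250584
y(1.56) ≈ 1.2506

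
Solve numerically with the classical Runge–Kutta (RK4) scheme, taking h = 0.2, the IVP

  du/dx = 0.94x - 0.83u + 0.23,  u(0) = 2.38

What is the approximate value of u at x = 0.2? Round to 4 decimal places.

RK4: k1 = f(x_n, u_n); k2 = f(x_n + h/2, u_n + (h/2)·k1); k3 = f(x_n + h/2, u_n + (h/2)·k2); k4 = f(x_n + h, u_n + h·k3); u_{n+1} = u_n + (h/6)·(k1 + 2k2 + 2k3 + k4).
x=0.000000, u=2.380000:
  k1 = f(0.000000, 2.380000) = -1.745400
  k2 = f(0.100000, 2.205460) = -1.506532
  k3 = f(0.100000, 2.229347) = -1.526358
  k4 = f(0.200000, 2.074728) = -1.304025
  u ← 2.380000 + (0.2/6)·(k1 + 2k2 + 2k3 + k4) = 2.076160
u(0.2) ≈ 2.0762

2.0762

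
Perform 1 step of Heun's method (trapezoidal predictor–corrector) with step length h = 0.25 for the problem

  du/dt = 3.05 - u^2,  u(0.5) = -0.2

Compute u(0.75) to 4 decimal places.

Heun: k1 = f(t_n, u_n); k2 = f(t_n + h, u_n + h·k1); u_{n+1} = u_n + (h/2)·(k1 + k2).
t=0.500000, u=-0.200000:
  k1 = f(0.500000, -0.200000) = 3.010000
  k2 = f(0.750000, 0.552500) = 2.744744
  u ← -0.200000 + (0.25/2)·(3.010000 + 2.744744) = 0.519343
u(0.75) ≈ 0.5193

0.5193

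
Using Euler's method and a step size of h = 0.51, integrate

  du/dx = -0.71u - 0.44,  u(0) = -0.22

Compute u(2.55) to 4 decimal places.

Euler: u_{n+1} = u_n + h·f(x_n, u_n).
x=0.000000, u=-0.220000: f=-0.283800 → u ← -0.220000 + 0.51·(-0.283800) = -0.364738
x=0.510000, u=-0.364738: f=-0.181036 → u ← -0.364738 + 0.51·(-0.181036) = -0.457066
x=1.020000, u=-0.457066: f=-0.115483 → u ← -0.457066 + 0.51·(-0.115483) = -0.515963
x=1.530000, u=-0.515963: f=-0.073667 → u ← -0.515963 + 0.51·(-0.073667) = -0.553533
x=2.040000, u=-0.553533: f=-0.046992 → u ← -0.553533 + 0.51·(-0.046992) = -0.577498
u(2.55) ≈ -0.5775

-0.5775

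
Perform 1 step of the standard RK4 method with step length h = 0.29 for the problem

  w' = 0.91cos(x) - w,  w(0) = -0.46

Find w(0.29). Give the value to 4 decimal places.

-0.1186

RK4: k1 = f(x_n, w_n); k2 = f(x_n + h/2, w_n + (h/2)·k1); k3 = f(x_n + h/2, w_n + (h/2)·k2); k4 = f(x_n + h, w_n + h·k3); w_{n+1} = w_n + (h/6)·(k1 + 2k2 + 2k3 + k4).
x=0.000000, w=-0.460000:
  k1 = f(0.000000, -0.460000) = 1.370000
  k2 = f(0.145000, -0.261350) = 1.161800
  k3 = f(0.145000, -0.291539) = 1.191989
  k4 = f(0.290000, -0.114323) = 0.986325
  w ← -0.460000 + (0.29/6)·(k1 + 2k2 + 2k3 + k4) = -0.118578
w(0.29) ≈ -0.1186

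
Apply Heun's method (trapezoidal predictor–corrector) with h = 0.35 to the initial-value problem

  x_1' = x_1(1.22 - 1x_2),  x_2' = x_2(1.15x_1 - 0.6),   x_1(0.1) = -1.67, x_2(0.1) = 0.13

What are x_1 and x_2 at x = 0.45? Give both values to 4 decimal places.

Heun on (x_1,x_2): k1 = f(x_n, state_n); k2 = f(x_n + h, state_n + h·k1); state_{n+1} = state_n + (h/2)·(k1 + k2).
0.100000: (-1.670000, 0.130000)
  k1 = (-1.820300, -0.327665)
  predictor → (-2.307105, 0.015317)
  k2 = (-2.779330, -0.049830)
  → (-2.474935, 0.063938)
(x_1(0.45), x_2(0.45)) ≈ (-2.4749, 0.0639)

-2.4749, 0.0639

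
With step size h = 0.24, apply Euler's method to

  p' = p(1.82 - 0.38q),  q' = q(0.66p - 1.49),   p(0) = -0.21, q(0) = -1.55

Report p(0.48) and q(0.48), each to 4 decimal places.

Euler on (p,q): p_{n+1} = p_n + h·p', q_{n+1} = q_n + h·q'.
0.000000: (-0.210000, -1.550000); f=(-0.505890, 2.524330) → (-0.331414, -0.944161)
0.240000: (-0.331414, -0.944161); f=(-0.722078, 1.613319) → (-0.504712, -0.556964)
(p(0.48), q(0.48)) ≈ (-0.5047, -0.5570)

-0.5047, -0.5570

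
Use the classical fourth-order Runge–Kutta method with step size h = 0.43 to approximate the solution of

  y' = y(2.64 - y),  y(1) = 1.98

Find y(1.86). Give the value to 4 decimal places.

RK4: k1 = f(t_n, y_n); k2 = f(t_n + h/2, y_n + (h/2)·k1); k3 = f(t_n + h/2, y_n + (h/2)·k2); k4 = f(t_n + h, y_n + h·k3); y_{n+1} = y_n + (h/6)·(k1 + 2k2 + 2k3 + k4).
t=1.000000, y=1.980000:
  k1 = f(1.000000, 1.980000) = 1.306800
  k2 = f(1.215000, 2.260962) = 0.856991
  k3 = f(1.215000, 2.164253) = 1.029637
  k4 = f(1.430000, 2.422744) = 0.526356
  y ← 1.980000 + (0.43/6)·(k1 + 2k2 + 2k3 + k4) = 2.381793
t=1.430000, y=2.381793:
  k1 = f(1.430000, 2.381793) = 0.614996
  k2 = f(1.645000, 2.514017) = 0.316724
  k3 = f(1.645000, 2.449888) = 0.465752
  k4 = f(1.860000, 2.582066) = 0.149589
  y ← 2.381793 + (0.43/6)·(k1 + 2k2 + 2k3 + k4) = 2.548743
y(1.86) ≈ 2.5487

2.5487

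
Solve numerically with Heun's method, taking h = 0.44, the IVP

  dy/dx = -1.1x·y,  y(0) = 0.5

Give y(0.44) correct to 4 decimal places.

0.4468

Heun: k1 = f(x_n, y_n); k2 = f(x_n + h, y_n + h·k1); y_{n+1} = y_n + (h/2)·(k1 + k2).
x=0.000000, y=0.500000:
  k1 = f(0.000000, 0.500000) = 0.000000
  k2 = f(0.440000, 0.500000) = -0.242000
  y ← 0.500000 + (0.44/2)·(0.000000 + (-0.242000)) = 0.446760
y(0.44) ≈ 0.4468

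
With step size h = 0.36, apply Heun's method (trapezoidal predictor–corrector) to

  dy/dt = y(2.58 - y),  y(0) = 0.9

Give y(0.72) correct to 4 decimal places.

1.9554

Heun: k1 = f(t_n, y_n); k2 = f(t_n + h, y_n + h·k1); y_{n+1} = y_n + (h/2)·(k1 + k2).
t=0.000000, y=0.900000:
  k1 = f(0.000000, 0.900000) = 1.512000
  k2 = f(0.360000, 1.444320) = 1.640285
  y ← 0.900000 + (0.36/2)·(1.512000 + 1.640285) = 1.467411
t=0.360000, y=1.467411:
  k1 = f(0.360000, 1.467411) = 1.632625
  k2 = f(0.720000, 2.055156) = 1.078636
  y ← 1.467411 + (0.36/2)·(1.632625 + 1.078636) = 1.955438
y(0.72) ≈ 1.9554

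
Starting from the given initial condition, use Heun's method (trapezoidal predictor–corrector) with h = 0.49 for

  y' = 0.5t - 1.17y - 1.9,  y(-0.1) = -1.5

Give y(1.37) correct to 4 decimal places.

-1.2939

Heun: k1 = f(t_n, y_n); k2 = f(t_n + h, y_n + h·k1); y_{n+1} = y_n + (h/2)·(k1 + k2).
t=-0.100000, y=-1.500000:
  k1 = f(-0.100000, -1.500000) = -0.195000
  k2 = f(0.390000, -1.595550) = 0.161793
  y ← -1.500000 + (0.49/2)·(-0.195000 + 0.161793) = -1.508136
t=0.390000, y=-1.508136:
  k1 = f(0.390000, -1.508136) = 0.059519
  k2 = f(0.880000, -1.478971) = 0.270397
  y ← -1.508136 + (0.49/2)·(0.059519 + 0.270397) = -1.427306
t=0.880000, y=-1.427306:
  k1 = f(0.880000, -1.427306) = 0.209948
  k2 = f(1.370000, -1.324432) = 0.334585
  y ← -1.427306 + (0.49/2)·(0.209948 + 0.334585) = -1.293896
y(1.37) ≈ -1.2939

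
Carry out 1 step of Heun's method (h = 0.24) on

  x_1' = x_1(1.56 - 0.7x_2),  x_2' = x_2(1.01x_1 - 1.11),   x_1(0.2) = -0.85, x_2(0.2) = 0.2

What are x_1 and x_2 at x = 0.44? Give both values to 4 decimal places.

-1.1981, 0.1241

Heun on (x_1,x_2): k1 = f(x_n, state_n); k2 = f(x_n + h, state_n + h·k1); state_{n+1} = state_n + (h/2)·(k1 + k2).
0.200000: (-0.850000, 0.200000)
  k1 = (-1.207000, -0.393700)
  predictor → (-1.139680, 0.105512)
  k2 = (-1.693726, -0.238571)
  → (-1.198087, 0.124128)
(x_1(0.44), x_2(0.44)) ≈ (-1.1981, 0.1241)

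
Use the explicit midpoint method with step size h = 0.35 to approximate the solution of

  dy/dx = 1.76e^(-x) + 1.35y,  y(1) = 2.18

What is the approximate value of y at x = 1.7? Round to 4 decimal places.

Midpoint: k1 = f(x_n, y_n); k2 = f(x_n + h/2, y_n + (h/2)·k1); y_{n+1} = y_n + h·k2.
x=1.000000, y=2.180000:
  k1 = f(1.000000, 2.180000) = 3.590468
  k2 = f(1.175000, 2.808332) = 4.334769
  y ← 2.180000 + 0.35·4.334769 = 3.697169
x=1.350000, y=3.697169:
  k1 = f(1.350000, 3.697169) = 5.447441
  k2 = f(1.525000, 4.650472) = 6.661150
  y ← 3.697169 + 0.35·6.661150 = 6.028572
y(1.7) ≈ 6.0286

6.0286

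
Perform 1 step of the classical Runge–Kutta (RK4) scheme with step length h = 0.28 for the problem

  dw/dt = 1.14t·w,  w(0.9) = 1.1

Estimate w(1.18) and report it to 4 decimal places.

RK4: k1 = f(t_n, w_n); k2 = f(t_n + h/2, w_n + (h/2)·k1); k3 = f(t_n + h/2, w_n + (h/2)·k2); k4 = f(t_n + h, w_n + h·k3); w_{n+1} = w_n + (h/6)·(k1 + 2k2 + 2k3 + k4).
t=0.900000, w=1.100000:
  k1 = f(0.900000, 1.100000) = 1.128600
  k2 = f(1.040000, 1.258004) = 1.491490
  k3 = f(1.040000, 1.308809) = 1.551723
  k4 = f(1.180000, 1.534483) = 2.064186
  w ← 1.100000 + (0.28/6)·(k1 + 2k2 + 2k3 + k4) = 1.533030
w(1.18) ≈ 1.5330

1.5330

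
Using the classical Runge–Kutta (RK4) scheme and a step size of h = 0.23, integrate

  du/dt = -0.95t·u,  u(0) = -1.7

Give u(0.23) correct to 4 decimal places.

-1.6578

RK4: k1 = f(t_n, u_n); k2 = f(t_n + h/2, u_n + (h/2)·k1); k3 = f(t_n + h/2, u_n + (h/2)·k2); k4 = f(t_n + h, u_n + h·k3); u_{n+1} = u_n + (h/6)·(k1 + 2k2 + 2k3 + k4).
t=0.000000, u=-1.700000:
  k1 = f(0.000000, -1.700000) = 0.000000
  k2 = f(0.115000, -1.700000) = 0.185725
  k3 = f(0.115000, -1.678642) = 0.183392
  k4 = f(0.230000, -1.657820) = 0.362234
  u ← -1.700000 + (0.23/6)·(k1 + 2k2 + 2k3 + k4) = -1.657815
u(0.23) ≈ -1.6578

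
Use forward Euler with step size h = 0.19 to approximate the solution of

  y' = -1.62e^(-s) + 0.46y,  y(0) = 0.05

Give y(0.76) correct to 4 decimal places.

Euler: y_{n+1} = y_n + h·f(s_n, y_n).
s=0.000000, y=0.050000: f=-1.597000 → y ← 0.050000 + 0.19·(-1.597000) = -0.253430
s=0.190000, y=-0.253430: f=-1.456252 → y ← -0.253430 + 0.19·(-1.456252) = -0.530118
s=0.380000, y=-0.530118: f=-1.351710 → y ← -0.530118 + 0.19·(-1.351710) = -0.786943
s=0.570000, y=-0.786943: f=-1.278145 → y ← -0.786943 + 0.19·(-1.278145) = -1.029790
y(0.76) ≈ -1.0298

-1.0298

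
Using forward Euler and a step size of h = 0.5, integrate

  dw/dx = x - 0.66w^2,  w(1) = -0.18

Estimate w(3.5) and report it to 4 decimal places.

2.1804

Euler: w_{n+1} = w_n + h·f(x_n, w_n).
x=1.000000, w=-0.180000: f=0.978616 → w ← -0.180000 + 0.5·0.978616 = 0.309308
x=1.500000, w=0.309308: f=1.436857 → w ← 0.309308 + 0.5·1.436857 = 1.027736
x=2.000000, w=1.027736: f=1.302880 → w ← 1.027736 + 0.5·1.302880 = 1.679177
x=2.500000, w=1.679177: f=0.639042 → w ← 1.679177 + 0.5·0.639042 = 1.998697
x=3.000000, w=1.998697: f=0.363438 → w ← 1.998697 + 0.5·0.363438 = 2.180416
w(3.5) ≈ 2.1804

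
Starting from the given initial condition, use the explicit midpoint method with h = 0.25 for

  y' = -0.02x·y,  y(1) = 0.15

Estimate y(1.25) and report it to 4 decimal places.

Midpoint: k1 = f(x_n, y_n); k2 = f(x_n + h/2, y_n + (h/2)·k1); y_{n+1} = y_n + h·k2.
x=1.000000, y=0.150000:
  k1 = f(1.000000, 0.150000) = -0.003000
  k2 = f(1.125000, 0.149625) = -0.003367
  y ← 0.150000 + 0.25·(-0.003367) = 0.149158
y(1.25) ≈ 0.1492

0.1492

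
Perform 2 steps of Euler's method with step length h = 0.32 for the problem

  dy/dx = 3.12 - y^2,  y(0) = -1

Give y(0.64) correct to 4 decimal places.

Euler: y_{n+1} = y_n + h·f(x_n, y_n).
x=0.000000, y=-1.000000: f=2.120000 → y ← -1.000000 + 0.32·2.120000 = -0.321600
x=0.320000, y=-0.321600: f=3.016573 → y ← -0.321600 + 0.32·3.016573 = 0.643704
y(0.64) ≈ 0.6437

0.6437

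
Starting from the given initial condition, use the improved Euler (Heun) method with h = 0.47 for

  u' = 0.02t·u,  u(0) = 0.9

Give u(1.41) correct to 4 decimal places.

Heun: k1 = f(t_n, u_n); k2 = f(t_n + h, u_n + h·k1); u_{n+1} = u_n + (h/2)·(k1 + k2).
t=0.000000, u=0.900000:
  k1 = f(0.000000, 0.900000) = 0.000000
  k2 = f(0.470000, 0.900000) = 0.008460
  u ← 0.900000 + (0.47/2)·(0.000000 + 0.008460) = 0.901988
t=0.470000, u=0.901988:
  k1 = f(0.470000, 0.901988) = 0.008479
  k2 = f(0.940000, 0.905973) = 0.017032
  u ← 0.901988 + (0.47/2)·(0.008479 + 0.017032) = 0.907983
t=0.940000, u=0.907983:
  k1 = f(0.940000, 0.907983) = 0.017070
  k2 = f(1.410000, 0.916006) = 0.025831
  u ← 0.907983 + (0.47/2)·(0.017070 + 0.025831) = 0.918065
u(1.41) ≈ 0.9181

0.9181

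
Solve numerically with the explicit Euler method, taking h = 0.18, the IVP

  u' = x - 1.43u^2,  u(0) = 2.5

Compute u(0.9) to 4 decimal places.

0.6635

Euler: u_{n+1} = u_n + h·f(x_n, u_n).
x=0.000000, u=2.500000: f=-8.937500 → u ← 2.500000 + 0.18·(-8.937500) = 0.891250
x=0.180000, u=0.891250: f=-0.955887 → u ← 0.891250 + 0.18·(-0.955887) = 0.719190
x=0.360000, u=0.719190: f=-0.379646 → u ← 0.719190 + 0.18·(-0.379646) = 0.650854
x=0.540000, u=0.650854: f=-0.065764 → u ← 0.650854 + 0.18·(-0.065764) = 0.639017
x=0.720000, u=0.639017: f=0.136071 → u ← 0.639017 + 0.18·0.136071 = 0.663509
u(0.9) ≈ 0.6635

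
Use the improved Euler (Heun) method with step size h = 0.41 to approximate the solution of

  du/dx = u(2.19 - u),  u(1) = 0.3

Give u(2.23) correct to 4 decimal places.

Heun: k1 = f(x_n, u_n); k2 = f(x_n + h, u_n + h·k1); u_{n+1} = u_n + (h/2)·(k1 + k2).
x=1.000000, u=0.300000:
  k1 = f(1.000000, 0.300000) = 0.567000
  k2 = f(1.410000, 0.532470) = 0.882585
  u ← 0.300000 + (0.41/2)·(0.567000 + 0.882585) = 0.597165
x=1.410000, u=0.597165:
  k1 = f(1.410000, 0.597165) = 0.951185
  k2 = f(1.820000, 0.987151) = 1.187394
  u ← 0.597165 + (0.41/2)·(0.951185 + 1.187394) = 1.035574
x=1.820000, u=1.035574:
  k1 = f(1.820000, 1.035574) = 1.195494
  k2 = f(2.230000, 1.525726) = 1.013500
  u ← 1.035574 + (0.41/2)·(1.195494 + 1.013500) = 1.488417
u(2.23) ≈ 1.4884

1.4884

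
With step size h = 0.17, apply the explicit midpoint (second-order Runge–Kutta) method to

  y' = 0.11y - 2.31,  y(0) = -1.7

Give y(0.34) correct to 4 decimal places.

-2.5650

Midpoint: k1 = f(x_n, y_n); k2 = f(x_n + h/2, y_n + (h/2)·k1); y_{n+1} = y_n + h·k2.
x=0.000000, y=-1.700000:
  k1 = f(0.000000, -1.700000) = -2.497000
  k2 = f(0.085000, -1.912245) = -2.520347
  y ← -1.700000 + 0.17·(-2.520347) = -2.128459
x=0.170000, y=-2.128459:
  k1 = f(0.170000, -2.128459) = -2.544130
  k2 = f(0.255000, -2.344710) = -2.567918
  y ← -2.128459 + 0.17·(-2.567918) = -2.565005
y(0.34) ≈ -2.5650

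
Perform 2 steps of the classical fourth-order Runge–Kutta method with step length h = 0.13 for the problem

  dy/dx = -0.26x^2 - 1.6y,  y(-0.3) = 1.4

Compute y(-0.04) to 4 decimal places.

0.9218

RK4: k1 = f(x_n, y_n); k2 = f(x_n + h/2, y_n + (h/2)·k1); k3 = f(x_n + h/2, y_n + (h/2)·k2); k4 = f(x_n + h, y_n + h·k3); y_{n+1} = y_n + (h/6)·(k1 + 2k2 + 2k3 + k4).
x=-0.300000, y=1.400000:
  k1 = f(-0.300000, 1.400000) = -2.263400
  k2 = f(-0.235000, 1.252879) = -2.018965
  k3 = f(-0.235000, 1.268767) = -2.044386
  k4 = f(-0.170000, 1.134230) = -1.822282
  y ← 1.400000 + (0.13/6)·(k1 + 2k2 + 2k3 + k4) = 1.135398
x=-0.170000, y=1.135398:
  k1 = f(-0.170000, 1.135398) = -1.824151
  k2 = f(-0.105000, 1.016829) = -1.629792
  k3 = f(-0.105000, 1.029462) = -1.650005
  k4 = f(-0.040000, 0.920898) = -1.473852
  y ← 1.135398 + (0.13/6)·(k1 + 2k2 + 2k3 + k4) = 0.921817
y(-0.04) ≈ 0.9218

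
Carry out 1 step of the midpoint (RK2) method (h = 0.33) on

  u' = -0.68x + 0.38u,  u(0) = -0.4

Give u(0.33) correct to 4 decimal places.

-0.4903

Midpoint: k1 = f(x_n, u_n); k2 = f(x_n + h/2, u_n + (h/2)·k1); u_{n+1} = u_n + h·k2.
x=0.000000, u=-0.400000:
  k1 = f(0.000000, -0.400000) = -0.152000
  k2 = f(0.165000, -0.425080) = -0.273730
  u ← -0.400000 + 0.33·(-0.273730) = -0.490331
u(0.33) ≈ -0.4903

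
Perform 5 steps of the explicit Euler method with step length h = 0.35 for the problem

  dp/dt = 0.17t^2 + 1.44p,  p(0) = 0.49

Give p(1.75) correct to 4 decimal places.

4.0768

Euler: p_{n+1} = p_n + h·f(t_n, p_n).
t=0.000000, p=0.490000: f=0.705600 → p ← 0.490000 + 0.35·0.705600 = 0.736960
t=0.350000, p=0.736960: f=1.082047 → p ← 0.736960 + 0.35·1.082047 = 1.115677
t=0.700000, p=1.115677: f=1.689874 → p ← 1.115677 + 0.35·1.689874 = 1.707133
t=1.050000, p=1.707133: f=2.645696 → p ← 1.707133 + 0.35·2.645696 = 2.633126
t=1.400000, p=2.633126: f=4.124902 → p ← 2.633126 + 0.35·4.124902 = 4.076842
p(1.75) ≈ 4.0768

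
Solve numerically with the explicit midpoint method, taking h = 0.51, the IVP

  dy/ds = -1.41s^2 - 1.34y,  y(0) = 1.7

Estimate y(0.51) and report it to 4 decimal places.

0.8884

Midpoint: k1 = f(s_n, y_n); k2 = f(s_n + h/2, y_n + (h/2)·k1); y_{n+1} = y_n + h·k2.
s=0.000000, y=1.700000:
  k1 = f(0.000000, 1.700000) = -2.278000
  k2 = f(0.255000, 1.119110) = -1.591293
  y ← 1.700000 + 0.51·(-1.591293) = 0.888441
y(0.51) ≈ 0.8884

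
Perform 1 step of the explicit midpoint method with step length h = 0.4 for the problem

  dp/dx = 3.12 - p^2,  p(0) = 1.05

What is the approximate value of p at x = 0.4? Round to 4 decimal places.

Midpoint: k1 = f(x_n, p_n); k2 = f(x_n + h/2, p_n + (h/2)·k1); p_{n+1} = p_n + h·k2.
x=0.000000, p=1.050000:
  k1 = f(0.000000, 1.050000) = 2.017500
  k2 = f(0.200000, 1.453500) = 1.007338
  p ← 1.050000 + 0.4·1.007338 = 1.452935
p(0.4) ≈ 1.4529

1.4529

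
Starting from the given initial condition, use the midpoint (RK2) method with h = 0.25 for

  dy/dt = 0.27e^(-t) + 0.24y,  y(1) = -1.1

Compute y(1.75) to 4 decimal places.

Midpoint: k1 = f(t_n, y_n); k2 = f(t_n + h/2, y_n + (h/2)·k1); y_{n+1} = y_n + h·k2.
t=1.000000, y=-1.100000:
  k1 = f(1.000000, -1.100000) = -0.164673
  k2 = f(1.125000, -1.120584) = -0.181284
  y ← -1.100000 + 0.25·(-0.181284) = -1.145321
t=1.250000, y=-1.145321:
  k1 = f(1.250000, -1.145321) = -0.197521
  k2 = f(1.375000, -1.170011) = -0.212536
  y ← -1.145321 + 0.25·(-0.212536) = -1.198455
t=1.500000, y=-1.198455:
  k1 = f(1.500000, -1.198455) = -0.227384
  k2 = f(1.625000, -1.226878) = -0.241285
  y ← -1.198455 + 0.25·(-0.241285) = -1.258776
y(1.75) ≈ -1.2588

-1.2588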